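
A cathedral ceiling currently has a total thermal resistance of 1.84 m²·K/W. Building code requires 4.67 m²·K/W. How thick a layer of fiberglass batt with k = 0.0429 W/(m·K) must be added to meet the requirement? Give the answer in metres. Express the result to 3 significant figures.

ΔR = 4.67 − 1.84 = 2.83 m²·K/W
L = ΔR × k = 2.83 × 0.0429 = 0.1214 m

0.121 m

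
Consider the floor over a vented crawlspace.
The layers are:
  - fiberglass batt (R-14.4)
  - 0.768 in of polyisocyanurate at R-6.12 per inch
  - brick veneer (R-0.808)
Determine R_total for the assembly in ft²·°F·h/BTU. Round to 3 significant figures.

0.768 × 6.12 = 4.7
R_total = 14.4 + 4.7 + 0.808 = 19.91 ft²·°F·h/BTU

19.9 ft²·°F·h/BTU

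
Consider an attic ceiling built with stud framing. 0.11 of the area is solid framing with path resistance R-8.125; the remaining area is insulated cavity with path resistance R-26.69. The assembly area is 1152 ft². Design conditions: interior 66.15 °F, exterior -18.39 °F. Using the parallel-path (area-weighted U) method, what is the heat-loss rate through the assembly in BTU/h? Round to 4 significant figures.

U_eff = 0.89/26.69 + 0.11/8.125 = 0.033346 + 0.013538 = 0.046884
R_eff = 1/U_eff = 21.329 ft²·°F·h/BTU
Q = 1152 × (66.15 − (-18.39)) / 21.329 = 4566.1 BTU/h

4566 BTU/h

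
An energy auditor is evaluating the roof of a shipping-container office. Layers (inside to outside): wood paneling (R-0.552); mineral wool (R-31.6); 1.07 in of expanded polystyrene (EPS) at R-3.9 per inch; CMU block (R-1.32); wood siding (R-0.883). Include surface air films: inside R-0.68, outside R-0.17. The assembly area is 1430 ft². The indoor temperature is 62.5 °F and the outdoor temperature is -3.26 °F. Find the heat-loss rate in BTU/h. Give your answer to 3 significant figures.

1.07 × 3.9 = 4.173
R_total = 0.68 + 0.552 + 31.6 + 4.173 + 1.32 + 0.883 + 0.17 = 39.38 ft²·°F·h/BTU
Q = A·ΔT/R = 1430 × (62.5 − (-3.26)) / 39.38 = 2388 BTU/h

2390 BTU/h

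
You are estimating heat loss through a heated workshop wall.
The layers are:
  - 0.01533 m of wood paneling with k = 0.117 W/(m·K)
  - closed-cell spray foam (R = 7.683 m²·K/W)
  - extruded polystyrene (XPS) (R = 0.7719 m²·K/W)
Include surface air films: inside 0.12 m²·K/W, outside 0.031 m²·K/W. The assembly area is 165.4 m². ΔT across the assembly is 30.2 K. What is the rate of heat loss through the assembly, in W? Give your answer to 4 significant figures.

0.01533/0.117 = 0.13103
R_total = 0.12 + 0.13103 + 7.683 + 0.7719 + 0.031 = 8.7369 m²·K/W
Q = A·ΔT/R = 165.4 × 30.2 / 8.7369 = 571.72 W

571.7 W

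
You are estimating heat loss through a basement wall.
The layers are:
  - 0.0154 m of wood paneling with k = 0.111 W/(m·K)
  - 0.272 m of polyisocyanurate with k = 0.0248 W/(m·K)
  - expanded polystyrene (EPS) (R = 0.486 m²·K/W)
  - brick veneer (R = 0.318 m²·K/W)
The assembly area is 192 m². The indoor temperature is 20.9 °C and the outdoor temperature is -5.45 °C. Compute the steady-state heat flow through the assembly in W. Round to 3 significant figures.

425 W

0.0154/0.111 = 0.1387
0.272/0.0248 = 10.97
R_total = 0.1387 + 10.97 + 0.486 + 0.318 = 11.91 m²·K/W
Q = A·ΔT/R = 192 × (20.9 − (-5.45)) / 11.91 = 424.8 W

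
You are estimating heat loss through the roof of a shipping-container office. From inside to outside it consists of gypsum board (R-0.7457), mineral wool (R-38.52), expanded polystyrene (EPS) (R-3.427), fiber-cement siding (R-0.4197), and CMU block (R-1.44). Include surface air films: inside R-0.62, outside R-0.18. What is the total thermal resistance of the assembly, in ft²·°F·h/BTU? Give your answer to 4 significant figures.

45.35 ft²·°F·h/BTU

R_total = 0.62 + 0.7457 + 38.52 + 3.427 + 0.4197 + 1.44 + 0.18 = 45.352 ft²·°F·h/BTU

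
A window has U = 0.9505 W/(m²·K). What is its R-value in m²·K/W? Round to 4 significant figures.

1.052 m²·K/W

R = 1/U = 1/0.9505 = 1.0521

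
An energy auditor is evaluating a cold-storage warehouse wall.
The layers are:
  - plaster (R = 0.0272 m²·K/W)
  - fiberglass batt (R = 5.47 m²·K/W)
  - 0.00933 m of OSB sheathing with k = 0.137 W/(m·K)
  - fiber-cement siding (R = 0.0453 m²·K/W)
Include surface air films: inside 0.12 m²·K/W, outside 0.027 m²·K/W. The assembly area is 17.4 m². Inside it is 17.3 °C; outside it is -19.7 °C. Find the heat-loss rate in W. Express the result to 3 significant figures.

112 W

0.00933/0.137 = 0.0681
R_total = 0.12 + 0.0272 + 5.47 + 0.0681 + 0.0453 + 0.027 = 5.758 m²·K/W
Q = A·ΔT/R = 17.4 × (17.3 − (-19.7)) / 5.758 = 111.8 W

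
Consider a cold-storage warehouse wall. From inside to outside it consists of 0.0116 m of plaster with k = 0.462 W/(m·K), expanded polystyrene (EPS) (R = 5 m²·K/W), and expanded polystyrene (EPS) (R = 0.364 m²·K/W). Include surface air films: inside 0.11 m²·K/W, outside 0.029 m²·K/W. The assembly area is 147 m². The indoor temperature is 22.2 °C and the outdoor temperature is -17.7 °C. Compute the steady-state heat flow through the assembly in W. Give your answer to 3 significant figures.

1060 W

0.0116/0.462 = 0.02511
R_total = 0.11 + 0.02511 + 5 + 0.364 + 0.029 = 5.528 m²·K/W
Q = A·ΔT/R = 147 × (22.2 − (-17.7)) / 5.528 = 1061 W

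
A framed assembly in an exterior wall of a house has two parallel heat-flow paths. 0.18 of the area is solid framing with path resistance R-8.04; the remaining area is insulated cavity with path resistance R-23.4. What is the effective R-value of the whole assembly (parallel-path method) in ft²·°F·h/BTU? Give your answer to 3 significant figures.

U_eff = 0.82/23.4 + 0.18/8.04 = 0.03504 + 0.02239 = 0.05743
R_eff = 1/U_eff = 17.41 ft²·°F·h/BTU

17.4 ft²·°F·h/BTU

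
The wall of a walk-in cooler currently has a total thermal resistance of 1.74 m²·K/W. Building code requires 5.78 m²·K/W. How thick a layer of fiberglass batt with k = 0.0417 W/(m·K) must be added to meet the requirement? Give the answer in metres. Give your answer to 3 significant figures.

0.168 m

ΔR = 5.78 − 1.74 = 4.04 m²·K/W
L = ΔR × k = 4.04 × 0.0417 = 0.1685 m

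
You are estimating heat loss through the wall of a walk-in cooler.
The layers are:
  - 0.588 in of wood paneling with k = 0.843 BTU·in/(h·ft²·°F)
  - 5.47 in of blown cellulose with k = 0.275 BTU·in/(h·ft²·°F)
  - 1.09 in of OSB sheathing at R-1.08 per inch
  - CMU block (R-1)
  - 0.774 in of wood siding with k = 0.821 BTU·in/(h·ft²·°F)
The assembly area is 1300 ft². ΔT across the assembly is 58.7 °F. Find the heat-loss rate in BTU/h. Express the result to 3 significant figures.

0.588/0.843 = 0.6975
5.47/0.275 = 19.89
1.09 × 1.08 = 1.177
0.774/0.821 = 0.9428
R_total = 0.6975 + 19.89 + 1.177 + 1 + 0.9428 = 23.71 ft²·°F·h/BTU
Q = A·ΔT/R = 1300 × 58.7 / 23.71 = 3219 BTU/h

3220 BTU/h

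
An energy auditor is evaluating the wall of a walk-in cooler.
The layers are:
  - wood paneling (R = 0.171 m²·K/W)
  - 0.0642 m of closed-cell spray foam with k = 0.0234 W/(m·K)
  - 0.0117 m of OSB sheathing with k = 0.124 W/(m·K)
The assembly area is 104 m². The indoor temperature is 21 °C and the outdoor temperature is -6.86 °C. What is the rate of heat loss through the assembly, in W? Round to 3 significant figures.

963 W

0.0642/0.0234 = 2.744
0.0117/0.124 = 0.09435
R_total = 0.171 + 2.744 + 0.09435 = 3.009 m²·K/W
Q = A·ΔT/R = 104 × (21 − (-6.86)) / 3.009 = 962.9 W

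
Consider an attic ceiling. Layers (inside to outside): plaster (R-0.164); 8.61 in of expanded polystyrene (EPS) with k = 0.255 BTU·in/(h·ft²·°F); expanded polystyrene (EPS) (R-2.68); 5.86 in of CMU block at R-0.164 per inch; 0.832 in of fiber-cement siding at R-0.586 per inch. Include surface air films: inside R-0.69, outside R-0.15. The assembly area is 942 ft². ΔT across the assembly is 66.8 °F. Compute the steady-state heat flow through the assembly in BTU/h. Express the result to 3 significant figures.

8.61/0.255 = 33.76
5.86 × 0.164 = 0.961
0.832 × 0.586 = 0.4876
R_total = 0.69 + 0.164 + 33.76 + 2.68 + 0.961 + 0.4876 + 0.15 = 38.9 ft²·°F·h/BTU
Q = A·ΔT/R = 942 × 66.8 / 38.9 = 1618 BTU/h

1620 BTU/h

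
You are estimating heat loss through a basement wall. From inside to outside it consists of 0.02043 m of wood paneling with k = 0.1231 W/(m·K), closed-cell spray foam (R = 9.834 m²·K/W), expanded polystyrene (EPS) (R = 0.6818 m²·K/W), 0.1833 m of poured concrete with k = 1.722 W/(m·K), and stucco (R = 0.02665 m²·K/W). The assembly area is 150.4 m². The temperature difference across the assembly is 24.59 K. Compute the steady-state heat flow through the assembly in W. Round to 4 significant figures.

342.0 W

0.02043/0.1231 = 0.16596
0.1833/1.722 = 0.10645
R_total = 0.16596 + 9.834 + 0.6818 + 0.10645 + 0.02665 = 10.815 m²·K/W
Q = A·ΔT/R = 150.4 × 24.59 / 10.815 = 341.97 W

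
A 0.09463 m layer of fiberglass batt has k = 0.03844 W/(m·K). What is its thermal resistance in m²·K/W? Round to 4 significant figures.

2.462 m²·K/W

R = L/k = 0.09463/0.03844 = 2.4618 m²·K/W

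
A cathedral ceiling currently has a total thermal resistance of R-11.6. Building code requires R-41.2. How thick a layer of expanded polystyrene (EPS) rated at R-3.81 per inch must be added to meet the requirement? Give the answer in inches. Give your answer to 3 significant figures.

ΔR = 41.2 − 11.6 = 29.6 ft²·°F·h/BTU
L = ΔR / (R/in) = 29.6/3.81 = 7.769 in

7.77 in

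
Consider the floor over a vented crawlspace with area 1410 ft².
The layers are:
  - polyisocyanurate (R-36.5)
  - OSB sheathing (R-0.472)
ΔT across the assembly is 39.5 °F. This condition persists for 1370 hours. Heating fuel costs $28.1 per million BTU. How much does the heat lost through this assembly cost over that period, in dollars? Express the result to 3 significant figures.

R_total = 36.5 + 0.472 = 36.97 ft²·°F·h/BTU
Q = 1410 × 39.5 / 36.97 = 1506 BTU/h
E = 1506 × 1370 = 2064000 BTU
Cost = 2064000/10⁶ × 28.1 = $57.99

58.0 dollars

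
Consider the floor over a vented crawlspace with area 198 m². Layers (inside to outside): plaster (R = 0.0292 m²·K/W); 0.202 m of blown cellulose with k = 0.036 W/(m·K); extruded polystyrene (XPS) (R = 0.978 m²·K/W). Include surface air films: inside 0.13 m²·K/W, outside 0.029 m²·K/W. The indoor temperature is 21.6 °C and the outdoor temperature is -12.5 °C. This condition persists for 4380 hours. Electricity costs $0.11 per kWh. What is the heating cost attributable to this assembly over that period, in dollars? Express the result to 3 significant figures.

0.202/0.036 = 5.611
R_total = 0.13 + 0.0292 + 5.611 + 0.978 + 0.029 = 6.777 m²·K/W
Q = 198 × (21.6 − (-12.5)) / 6.777 = 996.2 W
E = 996.2 W × 4380 h / 1000 = 4364 kWh
Cost = 4364 × 0.11 = $480

480 dollars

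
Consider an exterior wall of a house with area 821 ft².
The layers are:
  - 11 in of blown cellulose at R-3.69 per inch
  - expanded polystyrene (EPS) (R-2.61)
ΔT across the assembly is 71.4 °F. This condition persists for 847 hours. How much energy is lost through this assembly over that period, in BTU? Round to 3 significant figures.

1150000 BTU

11 × 3.69 = 40.59
R_total = 40.59 + 2.61 = 43.2 ft²·°F·h/BTU
Q = 821 × 71.4 / 43.2 = 1357 BTU/h
E = 1357 × 847 = 1149000 BTU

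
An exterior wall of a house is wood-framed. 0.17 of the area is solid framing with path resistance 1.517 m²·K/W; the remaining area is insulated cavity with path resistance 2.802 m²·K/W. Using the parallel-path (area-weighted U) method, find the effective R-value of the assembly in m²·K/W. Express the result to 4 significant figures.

2.449 m²·K/W

U_eff = 0.83/2.802 + 0.17/1.517 = 0.29622 + 0.11206 = 0.40828
R_eff = 1/U_eff = 2.4493 m²·K/W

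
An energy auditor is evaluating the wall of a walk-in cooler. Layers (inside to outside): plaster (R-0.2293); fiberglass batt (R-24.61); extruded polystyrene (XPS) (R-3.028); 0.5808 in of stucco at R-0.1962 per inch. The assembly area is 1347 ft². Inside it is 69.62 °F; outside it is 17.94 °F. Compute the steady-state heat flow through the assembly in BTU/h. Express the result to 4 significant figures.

0.5808 × 0.1962 = 0.11395
R_total = 0.2293 + 24.61 + 3.028 + 0.11395 = 27.981 ft²·°F·h/BTU
Q = A·ΔT/R = 1347 × (69.62 − 17.94) / 27.981 = 2487.8 BTU/h

2488 BTU/h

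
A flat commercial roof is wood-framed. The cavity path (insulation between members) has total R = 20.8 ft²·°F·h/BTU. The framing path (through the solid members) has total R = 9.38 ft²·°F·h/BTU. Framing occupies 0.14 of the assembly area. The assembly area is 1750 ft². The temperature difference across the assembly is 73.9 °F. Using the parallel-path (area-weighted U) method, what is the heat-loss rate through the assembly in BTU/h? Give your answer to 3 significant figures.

7280 BTU/h

U_eff = 0.86/20.8 + 0.14/9.38 = 0.04135 + 0.01493 = 0.05627
R_eff = 1/U_eff = 17.77 ft²·°F·h/BTU
Q = 1750 × 73.9 / 17.77 = 7277 BTU/h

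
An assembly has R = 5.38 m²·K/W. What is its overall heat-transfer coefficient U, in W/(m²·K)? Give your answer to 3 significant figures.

0.186 W/(m²·K)

U = 1/R = 1/5.38 = 0.1859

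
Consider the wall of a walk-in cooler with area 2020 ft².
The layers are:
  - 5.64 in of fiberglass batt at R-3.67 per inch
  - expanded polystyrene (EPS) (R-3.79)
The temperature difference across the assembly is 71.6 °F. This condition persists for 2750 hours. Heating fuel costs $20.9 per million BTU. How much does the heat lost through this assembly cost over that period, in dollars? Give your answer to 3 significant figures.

339 dollars

5.64 × 3.67 = 20.7
R_total = 20.7 + 3.79 = 24.49 ft²·°F·h/BTU
Q = 2020 × 71.6 / 24.49 = 5906 BTU/h
E = 5906 × 2750 = 16240000 BTU
Cost = 16240000/10⁶ × 20.9 = $339.5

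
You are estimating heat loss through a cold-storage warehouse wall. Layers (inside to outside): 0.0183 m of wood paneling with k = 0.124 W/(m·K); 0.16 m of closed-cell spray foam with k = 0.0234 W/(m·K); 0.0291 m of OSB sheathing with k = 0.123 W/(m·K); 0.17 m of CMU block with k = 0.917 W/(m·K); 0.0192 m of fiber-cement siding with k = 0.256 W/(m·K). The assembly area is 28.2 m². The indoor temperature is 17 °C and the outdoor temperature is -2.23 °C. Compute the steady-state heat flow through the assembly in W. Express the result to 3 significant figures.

72.5 W

0.0183/0.124 = 0.1476
0.16/0.0234 = 6.838
0.0291/0.123 = 0.2366
0.17/0.917 = 0.1854
0.0192/0.256 = 0.075
R_total = 0.1476 + 6.838 + 0.2366 + 0.1854 + 0.075 = 7.482 m²·K/W
Q = A·ΔT/R = 28.2 × (17 − (-2.23)) / 7.482 = 72.48 W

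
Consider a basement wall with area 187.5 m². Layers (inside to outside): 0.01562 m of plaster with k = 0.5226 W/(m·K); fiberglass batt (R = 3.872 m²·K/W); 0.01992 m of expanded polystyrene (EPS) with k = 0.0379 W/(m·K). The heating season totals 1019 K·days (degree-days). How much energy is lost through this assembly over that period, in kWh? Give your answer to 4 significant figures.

1036 kWh

0.01562/0.5226 = 0.029889
0.01992/0.0379 = 0.52559
R_total = 0.029889 + 3.872 + 0.52559 = 4.4275 m²·K/W
E = A × HDD × 24 / R / 1000 = 187.5 × 1019 × 24 / 4.4275 / 1000 = 1035.7 kWh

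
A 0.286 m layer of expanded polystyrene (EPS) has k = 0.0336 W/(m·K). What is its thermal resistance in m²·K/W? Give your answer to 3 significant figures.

R = L/k = 0.286/0.0336 = 8.512 m²·K/W

8.51 m²·K/W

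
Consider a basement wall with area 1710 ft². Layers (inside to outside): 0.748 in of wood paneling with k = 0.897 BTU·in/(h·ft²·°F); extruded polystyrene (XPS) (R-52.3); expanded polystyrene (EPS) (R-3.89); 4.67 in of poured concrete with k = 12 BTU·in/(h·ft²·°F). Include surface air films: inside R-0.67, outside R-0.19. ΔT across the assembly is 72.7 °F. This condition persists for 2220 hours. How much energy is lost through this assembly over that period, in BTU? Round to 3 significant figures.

4740000 BTU

0.748/0.897 = 0.8339
4.67/12 = 0.3892
R_total = 0.67 + 0.8339 + 52.3 + 3.89 + 0.3892 + 0.19 = 58.27 ft²·°F·h/BTU
Q = 1710 × 72.7 / 58.27 = 2133 BTU/h
E = 2133 × 2220 = 4736000 BTU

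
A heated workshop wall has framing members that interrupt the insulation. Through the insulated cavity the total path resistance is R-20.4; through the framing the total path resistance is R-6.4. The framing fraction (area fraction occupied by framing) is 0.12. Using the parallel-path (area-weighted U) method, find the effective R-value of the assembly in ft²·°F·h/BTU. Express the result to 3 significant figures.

16.2 ft²·°F·h/BTU

U_eff = 0.88/20.4 + 0.12/6.4 = 0.04314 + 0.01875 = 0.06189
R_eff = 1/U_eff = 16.16 ft²·°F·h/BTU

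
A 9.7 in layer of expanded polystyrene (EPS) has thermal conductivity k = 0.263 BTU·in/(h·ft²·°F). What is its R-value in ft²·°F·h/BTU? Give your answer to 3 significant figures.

36.9 ft²·°F·h/BTU

R = L/k = 9.7/0.263 = 36.88 ft²·°F·h/BTU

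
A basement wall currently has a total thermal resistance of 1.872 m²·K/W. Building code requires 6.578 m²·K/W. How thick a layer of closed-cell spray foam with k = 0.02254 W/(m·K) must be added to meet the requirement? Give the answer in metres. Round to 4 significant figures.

ΔR = 6.578 − 1.872 = 4.706 m²·K/W
L = ΔR × k = 4.706 × 0.02254 = 0.10607 m

0.1061 m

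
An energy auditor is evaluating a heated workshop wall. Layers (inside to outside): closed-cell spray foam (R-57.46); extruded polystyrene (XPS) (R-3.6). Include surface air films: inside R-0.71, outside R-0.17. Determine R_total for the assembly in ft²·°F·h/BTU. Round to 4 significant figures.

61.94 ft²·°F·h/BTU

R_total = 0.71 + 57.46 + 3.6 + 0.17 = 61.94 ft²·°F·h/BTU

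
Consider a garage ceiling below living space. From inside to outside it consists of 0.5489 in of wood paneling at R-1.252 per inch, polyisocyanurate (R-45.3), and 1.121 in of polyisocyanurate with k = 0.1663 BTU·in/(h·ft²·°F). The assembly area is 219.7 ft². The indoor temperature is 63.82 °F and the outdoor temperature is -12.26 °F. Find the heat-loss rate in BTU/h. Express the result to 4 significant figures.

317.0 BTU/h

0.5489 × 1.252 = 0.68722
1.121/0.1663 = 6.7408
R_total = 0.68722 + 45.3 + 6.7408 = 52.728 ft²·°F·h/BTU
Q = A·ΔT/R = 219.7 × (63.82 − (-12.26)) / 52.728 = 317 BTU/h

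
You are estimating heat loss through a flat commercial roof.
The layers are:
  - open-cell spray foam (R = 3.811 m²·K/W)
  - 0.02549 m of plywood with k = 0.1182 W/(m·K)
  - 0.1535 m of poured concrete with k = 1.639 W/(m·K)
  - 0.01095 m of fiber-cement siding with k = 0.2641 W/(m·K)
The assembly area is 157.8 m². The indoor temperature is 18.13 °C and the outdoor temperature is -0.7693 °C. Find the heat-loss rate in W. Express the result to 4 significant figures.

0.02549/0.1182 = 0.21565
0.1535/1.639 = 0.093655
0.01095/0.2641 = 0.041462
R_total = 3.811 + 0.21565 + 0.093655 + 0.041462 = 4.1618 m²·K/W
Q = A·ΔT/R = 157.8 × (18.13 − (-0.7693)) / 4.1618 = 716.6 W

716.6 W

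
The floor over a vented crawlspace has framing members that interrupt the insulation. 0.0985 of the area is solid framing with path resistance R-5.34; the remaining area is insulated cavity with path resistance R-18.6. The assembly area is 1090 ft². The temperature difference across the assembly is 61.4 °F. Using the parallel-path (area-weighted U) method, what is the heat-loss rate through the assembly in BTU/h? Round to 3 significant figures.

4480 BTU/h

U_eff = 0.9015/18.6 + 0.0985/5.34 = 0.04847 + 0.01845 = 0.06691
R_eff = 1/U_eff = 14.94 ft²·°F·h/BTU
Q = 1090 × 61.4 / 14.94 = 4478 BTU/h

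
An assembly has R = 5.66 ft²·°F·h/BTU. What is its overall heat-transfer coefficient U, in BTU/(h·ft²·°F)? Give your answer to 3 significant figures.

0.177 BTU/(h·ft²·°F)

U = 1/R = 1/5.66 = 0.1767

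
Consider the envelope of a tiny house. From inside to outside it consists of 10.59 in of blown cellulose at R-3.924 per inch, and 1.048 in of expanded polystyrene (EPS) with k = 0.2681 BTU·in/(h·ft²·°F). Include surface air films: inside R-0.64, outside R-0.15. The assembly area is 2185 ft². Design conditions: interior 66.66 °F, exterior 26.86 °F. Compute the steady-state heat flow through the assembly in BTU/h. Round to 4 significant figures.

1880 BTU/h

10.59 × 3.924 = 41.555
1.048/0.2681 = 3.909
R_total = 0.64 + 41.555 + 3.909 + 0.15 = 46.254 ft²·°F·h/BTU
Q = A·ΔT/R = 2185 × (66.66 − 26.86) / 46.254 = 1880.1 BTU/h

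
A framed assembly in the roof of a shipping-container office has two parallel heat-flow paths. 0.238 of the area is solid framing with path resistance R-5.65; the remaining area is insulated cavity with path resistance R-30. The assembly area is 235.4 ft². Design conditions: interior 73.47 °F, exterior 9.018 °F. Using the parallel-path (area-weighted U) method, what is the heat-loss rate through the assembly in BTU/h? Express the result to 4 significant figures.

U_eff = 0.762/30 + 0.238/5.65 = 0.0254 + 0.042124 = 0.067524
R_eff = 1/U_eff = 14.81 ft²·°F·h/BTU
Q = 235.4 × (73.47 − 9.018) / 14.81 = 1024.5 BTU/h

1024 BTU/h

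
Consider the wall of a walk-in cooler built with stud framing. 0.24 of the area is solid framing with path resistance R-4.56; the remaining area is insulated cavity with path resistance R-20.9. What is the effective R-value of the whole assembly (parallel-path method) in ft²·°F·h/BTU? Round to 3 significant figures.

11.2 ft²·°F·h/BTU

U_eff = 0.76/20.9 + 0.24/4.56 = 0.03636 + 0.05263 = 0.089
R_eff = 1/U_eff = 11.24 ft²·°F·h/BTU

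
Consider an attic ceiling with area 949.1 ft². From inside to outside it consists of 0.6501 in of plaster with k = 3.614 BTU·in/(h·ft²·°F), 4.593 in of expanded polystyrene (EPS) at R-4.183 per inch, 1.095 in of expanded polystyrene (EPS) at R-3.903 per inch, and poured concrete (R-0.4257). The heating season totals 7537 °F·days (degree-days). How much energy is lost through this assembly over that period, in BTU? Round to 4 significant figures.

7126000 BTU

0.6501/3.614 = 0.17988
4.593 × 4.183 = 19.213
1.095 × 3.903 = 4.2738
R_total = 0.17988 + 19.213 + 4.2738 + 0.4257 = 24.092 ft²·°F·h/BTU
E = A × HDD × 24 / R = 949.1 × 7537 × 24 / 24.092 = 7126100 BTU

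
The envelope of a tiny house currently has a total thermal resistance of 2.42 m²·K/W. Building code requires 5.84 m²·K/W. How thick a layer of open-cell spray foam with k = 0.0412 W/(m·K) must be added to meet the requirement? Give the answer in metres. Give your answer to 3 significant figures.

0.141 m

ΔR = 5.84 − 2.42 = 3.42 m²·K/W
L = ΔR × k = 3.42 × 0.0412 = 0.1409 m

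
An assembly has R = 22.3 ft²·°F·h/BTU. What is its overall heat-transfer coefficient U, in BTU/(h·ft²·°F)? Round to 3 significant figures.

U = 1/R = 1/22.3 = 0.04484

0.0448 BTU/(h·ft²·°F)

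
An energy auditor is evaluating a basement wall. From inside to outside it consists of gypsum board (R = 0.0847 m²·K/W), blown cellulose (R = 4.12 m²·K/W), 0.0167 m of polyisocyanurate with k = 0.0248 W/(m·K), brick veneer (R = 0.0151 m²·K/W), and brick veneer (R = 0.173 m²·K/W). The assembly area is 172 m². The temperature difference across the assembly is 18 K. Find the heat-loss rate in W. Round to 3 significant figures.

611 W

0.0167/0.0248 = 0.6734
R_total = 0.0847 + 4.12 + 0.6734 + 0.0151 + 0.173 = 5.066 m²·K/W
Q = A·ΔT/R = 172 × 18 / 5.066 = 611.1 W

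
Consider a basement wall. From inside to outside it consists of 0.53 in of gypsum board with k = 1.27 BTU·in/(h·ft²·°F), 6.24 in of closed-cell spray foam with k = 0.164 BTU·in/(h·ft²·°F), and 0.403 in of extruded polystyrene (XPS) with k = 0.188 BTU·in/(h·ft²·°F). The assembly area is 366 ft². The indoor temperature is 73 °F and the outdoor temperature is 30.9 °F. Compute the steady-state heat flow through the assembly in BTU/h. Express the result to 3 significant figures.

379 BTU/h

0.53/1.27 = 0.4173
6.24/0.164 = 38.05
0.403/0.188 = 2.144
R_total = 0.4173 + 38.05 + 2.144 = 40.61 ft²·°F·h/BTU
Q = A·ΔT/R = 366 × (73 − 30.9) / 40.61 = 379.4 BTU/h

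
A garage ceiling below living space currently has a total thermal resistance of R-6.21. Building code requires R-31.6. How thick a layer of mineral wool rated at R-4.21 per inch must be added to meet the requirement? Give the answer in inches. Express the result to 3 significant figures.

ΔR = 31.6 − 6.21 = 25.39 ft²·°F·h/BTU
L = ΔR / (R/in) = 25.39/4.21 = 6.031 in

6.03 in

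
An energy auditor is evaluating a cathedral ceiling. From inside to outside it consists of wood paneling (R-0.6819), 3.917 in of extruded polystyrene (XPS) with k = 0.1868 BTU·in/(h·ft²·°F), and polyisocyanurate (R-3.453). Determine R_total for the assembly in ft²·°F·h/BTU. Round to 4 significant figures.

25.10 ft²·°F·h/BTU

3.917/0.1868 = 20.969
R_total = 0.6819 + 20.969 + 3.453 = 25.104 ft²·°F·h/BTU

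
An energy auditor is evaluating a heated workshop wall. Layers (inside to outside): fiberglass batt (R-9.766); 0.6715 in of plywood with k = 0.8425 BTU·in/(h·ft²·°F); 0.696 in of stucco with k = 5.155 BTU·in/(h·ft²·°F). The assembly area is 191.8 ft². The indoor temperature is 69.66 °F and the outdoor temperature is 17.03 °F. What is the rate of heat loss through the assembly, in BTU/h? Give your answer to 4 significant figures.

0.6715/0.8425 = 0.79703
0.696/5.155 = 0.13501
R_total = 9.766 + 0.79703 + 0.13501 = 10.698 ft²·°F·h/BTU
Q = A·ΔT/R = 191.8 × (69.66 − 17.03) / 10.698 = 943.58 BTU/h

943.6 BTU/h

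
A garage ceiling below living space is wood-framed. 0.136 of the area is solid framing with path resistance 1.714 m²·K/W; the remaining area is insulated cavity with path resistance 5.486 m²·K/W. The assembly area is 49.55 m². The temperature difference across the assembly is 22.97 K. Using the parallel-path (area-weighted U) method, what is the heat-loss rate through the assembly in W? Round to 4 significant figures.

U_eff = 0.864/5.486 + 0.136/1.714 = 0.15749 + 0.079347 = 0.23684
R_eff = 1/U_eff = 4.2223 m²·K/W
Q = 49.55 × 22.97 / 4.2223 = 269.56 W

269.6 W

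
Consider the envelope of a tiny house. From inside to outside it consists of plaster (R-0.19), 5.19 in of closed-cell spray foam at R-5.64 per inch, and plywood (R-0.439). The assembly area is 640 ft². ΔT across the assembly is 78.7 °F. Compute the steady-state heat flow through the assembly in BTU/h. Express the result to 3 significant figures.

1680 BTU/h

5.19 × 5.64 = 29.27
R_total = 0.19 + 29.27 + 0.439 = 29.9 ft²·°F·h/BTU
Q = A·ΔT/R = 640 × 78.7 / 29.9 = 1685 BTU/h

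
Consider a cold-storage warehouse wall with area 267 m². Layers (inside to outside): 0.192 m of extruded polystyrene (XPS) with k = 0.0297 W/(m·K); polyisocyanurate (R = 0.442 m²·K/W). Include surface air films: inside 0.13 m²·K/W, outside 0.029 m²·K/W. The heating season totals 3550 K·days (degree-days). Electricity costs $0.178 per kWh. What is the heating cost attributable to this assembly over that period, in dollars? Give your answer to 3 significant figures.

573 dollars

0.192/0.0297 = 6.465
R_total = 0.13 + 6.465 + 0.442 + 0.029 = 7.066 m²·K/W
E = A × HDD × 24 / R / 1000 = 267 × 3550 × 24 / 7.066 / 1000 = 3220 kWh
Cost = 3220 × 0.178 = $573.1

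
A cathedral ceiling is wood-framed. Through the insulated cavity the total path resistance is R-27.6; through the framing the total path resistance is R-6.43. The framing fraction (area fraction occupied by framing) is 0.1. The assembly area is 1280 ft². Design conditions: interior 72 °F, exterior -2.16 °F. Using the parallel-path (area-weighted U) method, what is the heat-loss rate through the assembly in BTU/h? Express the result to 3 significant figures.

4570 BTU/h

U_eff = 0.9/27.6 + 0.1/6.43 = 0.03261 + 0.01555 = 0.04816
R_eff = 1/U_eff = 20.76 ft²·°F·h/BTU
Q = 1280 × (72 − (-2.16)) / 20.76 = 4572 BTU/h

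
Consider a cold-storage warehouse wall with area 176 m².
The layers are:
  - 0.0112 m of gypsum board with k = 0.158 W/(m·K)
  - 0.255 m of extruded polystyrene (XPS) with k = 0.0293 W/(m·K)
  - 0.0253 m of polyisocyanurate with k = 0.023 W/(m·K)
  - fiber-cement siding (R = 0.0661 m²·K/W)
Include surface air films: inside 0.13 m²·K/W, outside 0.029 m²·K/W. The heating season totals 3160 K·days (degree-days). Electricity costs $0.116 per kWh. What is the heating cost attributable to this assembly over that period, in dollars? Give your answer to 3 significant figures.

0.0112/0.158 = 0.07089
0.255/0.0293 = 8.703
0.0253/0.023 = 1.1
R_total = 0.13 + 0.07089 + 8.703 + 1.1 + 0.0661 + 0.029 = 10.1 m²·K/W
E = A × HDD × 24 / R / 1000 = 176 × 3160 × 24 / 10.1 / 1000 = 1322 kWh
Cost = 1322 × 0.116 = $153.3

153 dollars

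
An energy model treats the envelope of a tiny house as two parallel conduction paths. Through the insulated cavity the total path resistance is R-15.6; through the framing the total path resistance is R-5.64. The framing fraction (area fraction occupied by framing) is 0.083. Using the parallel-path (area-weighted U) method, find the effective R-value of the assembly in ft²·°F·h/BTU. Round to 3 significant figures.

13.6 ft²·°F·h/BTU

U_eff = 0.917/15.6 + 0.083/5.64 = 0.05878 + 0.01472 = 0.0735
R_eff = 1/U_eff = 13.61 ft²·°F·h/BTU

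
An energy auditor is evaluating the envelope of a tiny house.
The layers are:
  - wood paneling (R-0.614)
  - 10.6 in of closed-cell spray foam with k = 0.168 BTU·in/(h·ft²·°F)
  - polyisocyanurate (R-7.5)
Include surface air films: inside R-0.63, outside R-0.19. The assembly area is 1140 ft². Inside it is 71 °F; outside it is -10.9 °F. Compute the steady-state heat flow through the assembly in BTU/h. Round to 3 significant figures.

10.6/0.168 = 63.1
R_total = 0.63 + 0.614 + 63.1 + 7.5 + 0.19 = 72.03 ft²·°F·h/BTU
Q = A·ΔT/R = 1140 × (71 − (-10.9)) / 72.03 = 1296 BTU/h

1300 BTU/h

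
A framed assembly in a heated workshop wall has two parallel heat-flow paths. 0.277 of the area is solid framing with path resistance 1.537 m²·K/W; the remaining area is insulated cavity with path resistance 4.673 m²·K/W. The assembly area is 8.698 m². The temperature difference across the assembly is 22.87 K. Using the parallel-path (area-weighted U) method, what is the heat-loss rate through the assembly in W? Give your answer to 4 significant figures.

66.63 W

U_eff = 0.723/4.673 + 0.277/1.537 = 0.15472 + 0.18022 = 0.33494
R_eff = 1/U_eff = 2.9856 m²·K/W
Q = 8.698 × 22.87 / 2.9856 = 66.627 W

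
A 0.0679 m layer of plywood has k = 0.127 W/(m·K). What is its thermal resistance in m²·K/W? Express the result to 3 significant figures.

R = L/k = 0.0679/0.127 = 0.5346 m²·K/W

0.535 m²·K/W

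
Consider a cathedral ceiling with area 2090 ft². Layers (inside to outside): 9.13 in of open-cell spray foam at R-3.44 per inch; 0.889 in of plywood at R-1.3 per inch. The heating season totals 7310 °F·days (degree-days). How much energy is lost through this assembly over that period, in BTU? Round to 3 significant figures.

9.13 × 3.44 = 31.41
0.889 × 1.3 = 1.156
R_total = 31.41 + 1.156 = 32.56 ft²·°F·h/BTU
E = A × HDD × 24 / R = 2090 × 7310 × 24 / 32.56 = 11260000 BTU

11300000 BTU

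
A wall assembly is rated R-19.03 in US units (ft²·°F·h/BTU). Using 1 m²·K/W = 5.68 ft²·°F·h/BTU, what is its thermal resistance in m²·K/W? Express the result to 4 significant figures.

3.350 m²·K/W

R_SI = 19.03/5.68 = 3.3504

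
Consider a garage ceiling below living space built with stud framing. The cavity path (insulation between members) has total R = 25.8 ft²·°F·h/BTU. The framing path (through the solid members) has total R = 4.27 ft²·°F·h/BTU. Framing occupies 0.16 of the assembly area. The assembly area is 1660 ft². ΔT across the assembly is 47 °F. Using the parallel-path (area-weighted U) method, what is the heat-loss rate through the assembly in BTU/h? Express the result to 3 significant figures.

U_eff = 0.84/25.8 + 0.16/4.27 = 0.03256 + 0.03747 = 0.07003
R_eff = 1/U_eff = 14.28 ft²·°F·h/BTU
Q = 1660 × 47 / 14.28 = 5464 BTU/h

5460 BTU/h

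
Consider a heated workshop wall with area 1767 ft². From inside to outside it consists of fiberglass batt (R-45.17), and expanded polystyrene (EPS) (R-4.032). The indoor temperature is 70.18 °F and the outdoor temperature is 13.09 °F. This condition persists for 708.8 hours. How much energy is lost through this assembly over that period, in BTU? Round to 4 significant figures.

R_total = 45.17 + 4.032 = 49.202 ft²·°F·h/BTU
Q = 1767 × (70.18 − 13.09) / 49.202 = 2050.3 BTU/h
E = 2050.3 × 708.8 = 1453200 BTU

1453000 BTU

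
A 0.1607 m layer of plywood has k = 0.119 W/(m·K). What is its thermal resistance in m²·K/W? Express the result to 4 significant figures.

R = L/k = 0.1607/0.119 = 1.3504 m²·K/W

1.350 m²·K/W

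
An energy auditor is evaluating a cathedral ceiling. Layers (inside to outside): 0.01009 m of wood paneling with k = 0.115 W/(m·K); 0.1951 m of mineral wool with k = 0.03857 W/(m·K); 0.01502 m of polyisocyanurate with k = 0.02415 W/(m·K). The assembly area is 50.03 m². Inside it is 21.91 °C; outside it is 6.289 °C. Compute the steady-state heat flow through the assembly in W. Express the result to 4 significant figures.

0.01009/0.115 = 0.087739
0.1951/0.03857 = 5.0583
0.01502/0.02415 = 0.62195
R_total = 0.087739 + 5.0583 + 0.62195 = 5.768 m²·K/W
Q = A·ΔT/R = 50.03 × (21.91 − 6.289) / 5.768 = 135.49 W

135.5 W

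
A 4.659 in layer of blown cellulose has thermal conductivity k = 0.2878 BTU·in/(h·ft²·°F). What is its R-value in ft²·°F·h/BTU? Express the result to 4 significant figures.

R = L/k = 4.659/0.2878 = 16.188 ft²·°F·h/BTU

16.19 ft²·°F·h/BTU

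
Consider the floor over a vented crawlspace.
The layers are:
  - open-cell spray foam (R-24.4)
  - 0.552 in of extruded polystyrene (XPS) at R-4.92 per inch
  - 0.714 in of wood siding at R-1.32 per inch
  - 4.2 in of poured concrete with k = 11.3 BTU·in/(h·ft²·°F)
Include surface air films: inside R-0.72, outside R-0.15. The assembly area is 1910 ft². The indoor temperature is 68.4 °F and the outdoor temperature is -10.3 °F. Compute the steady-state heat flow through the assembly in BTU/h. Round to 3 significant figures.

0.552 × 4.92 = 2.716
0.714 × 1.32 = 0.9425
4.2/11.3 = 0.3717
R_total = 0.72 + 24.4 + 2.716 + 0.9425 + 0.3717 + 0.15 = 29.3 ft²·°F·h/BTU
Q = A·ΔT/R = 1910 × (68.4 − (-10.3)) / 29.3 = 5130 BTU/h

5130 BTU/h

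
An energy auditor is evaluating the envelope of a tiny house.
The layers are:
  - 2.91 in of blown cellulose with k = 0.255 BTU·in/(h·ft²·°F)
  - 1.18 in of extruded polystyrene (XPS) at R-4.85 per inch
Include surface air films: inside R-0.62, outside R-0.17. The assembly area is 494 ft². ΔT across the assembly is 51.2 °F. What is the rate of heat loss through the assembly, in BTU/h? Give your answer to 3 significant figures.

2.91/0.255 = 11.41
1.18 × 4.85 = 5.723
R_total = 0.62 + 11.41 + 5.723 + 0.17 = 17.92 ft²·°F·h/BTU
Q = A·ΔT/R = 494 × 51.2 / 17.92 = 1411 BTU/h

1410 BTU/h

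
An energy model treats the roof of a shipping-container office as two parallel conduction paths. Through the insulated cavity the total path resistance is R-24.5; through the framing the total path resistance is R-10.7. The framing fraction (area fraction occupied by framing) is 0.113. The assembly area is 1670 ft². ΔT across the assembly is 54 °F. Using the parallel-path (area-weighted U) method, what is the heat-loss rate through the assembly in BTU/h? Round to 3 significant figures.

4220 BTU/h

U_eff = 0.887/24.5 + 0.113/10.7 = 0.0362 + 0.01056 = 0.04676
R_eff = 1/U_eff = 21.38 ft²·°F·h/BTU
Q = 1670 × 54 / 21.38 = 4217 BTU/h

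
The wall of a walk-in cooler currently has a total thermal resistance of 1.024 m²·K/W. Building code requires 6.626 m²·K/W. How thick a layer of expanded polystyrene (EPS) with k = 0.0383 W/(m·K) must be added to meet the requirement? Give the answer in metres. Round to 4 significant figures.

ΔR = 6.626 − 1.024 = 5.602 m²·K/W
L = ΔR × k = 5.602 × 0.0383 = 0.21456 m

0.2146 m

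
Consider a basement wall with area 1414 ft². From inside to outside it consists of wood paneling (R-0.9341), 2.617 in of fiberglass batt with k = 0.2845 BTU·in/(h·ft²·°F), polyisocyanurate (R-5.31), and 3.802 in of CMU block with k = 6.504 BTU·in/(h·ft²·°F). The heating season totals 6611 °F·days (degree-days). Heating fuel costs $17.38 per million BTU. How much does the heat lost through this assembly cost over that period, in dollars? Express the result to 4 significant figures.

2.617/0.2845 = 9.1986
3.802/6.504 = 0.58456
R_total = 0.9341 + 9.1986 + 5.31 + 0.58456 = 16.027 ft²·°F·h/BTU
E = A × HDD × 24 / R = 1414 × 6611 × 24 / 16.027 = 13998000 BTU
Cost = 13998000/10⁶ × 17.38 = $243.29

243.3 dollars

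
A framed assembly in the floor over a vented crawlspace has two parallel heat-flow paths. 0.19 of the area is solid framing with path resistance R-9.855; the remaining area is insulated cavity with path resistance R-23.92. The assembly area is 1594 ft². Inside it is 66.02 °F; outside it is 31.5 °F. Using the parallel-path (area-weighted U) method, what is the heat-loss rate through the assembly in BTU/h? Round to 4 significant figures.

2924 BTU/h

U_eff = 0.81/23.92 + 0.19/9.855 = 0.033863 + 0.01928 = 0.053142
R_eff = 1/U_eff = 18.817 ft²·°F·h/BTU
Q = 1594 × (66.02 − 31.5) / 18.817 = 2924.2 BTU/h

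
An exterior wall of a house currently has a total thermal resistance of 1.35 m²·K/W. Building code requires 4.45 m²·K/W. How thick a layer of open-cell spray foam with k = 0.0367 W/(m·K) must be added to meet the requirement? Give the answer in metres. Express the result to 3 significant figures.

0.114 m

ΔR = 4.45 − 1.35 = 3.1 m²·K/W
L = ΔR × k = 3.1 × 0.0367 = 0.1138 m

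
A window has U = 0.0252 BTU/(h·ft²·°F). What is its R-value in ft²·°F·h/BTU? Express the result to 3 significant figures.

39.7 ft²·°F·h/BTU

R = 1/U = 1/0.0252 = 39.68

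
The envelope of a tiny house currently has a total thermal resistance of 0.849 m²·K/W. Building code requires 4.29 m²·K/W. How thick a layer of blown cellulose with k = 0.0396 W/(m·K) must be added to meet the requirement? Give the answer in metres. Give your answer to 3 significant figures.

ΔR = 4.29 − 0.849 = 3.441 m²·K/W
L = ΔR × k = 3.441 × 0.0396 = 0.1363 m

0.136 m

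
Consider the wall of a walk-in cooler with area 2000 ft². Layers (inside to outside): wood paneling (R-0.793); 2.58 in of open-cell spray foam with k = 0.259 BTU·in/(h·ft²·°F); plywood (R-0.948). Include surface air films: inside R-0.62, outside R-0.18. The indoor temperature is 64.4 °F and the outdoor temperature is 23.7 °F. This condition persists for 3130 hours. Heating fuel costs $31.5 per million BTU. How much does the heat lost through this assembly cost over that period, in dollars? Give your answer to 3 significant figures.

2.58/0.259 = 9.961
R_total = 0.62 + 0.793 + 9.961 + 0.948 + 0.18 = 12.5 ft²·°F·h/BTU
Q = 2000 × (64.4 − 23.7) / 12.5 = 6511 BTU/h
E = 6511 × 3130 = 20380000 BTU
Cost = 20380000/10⁶ × 31.5 = $641.9

642 dollars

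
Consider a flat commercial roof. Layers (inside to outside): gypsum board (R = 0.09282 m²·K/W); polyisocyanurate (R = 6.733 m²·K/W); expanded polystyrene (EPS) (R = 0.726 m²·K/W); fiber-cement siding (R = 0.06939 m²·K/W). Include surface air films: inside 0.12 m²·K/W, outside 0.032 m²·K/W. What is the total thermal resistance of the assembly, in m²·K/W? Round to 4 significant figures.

7.773 m²·K/W

R_total = 0.12 + 0.09282 + 6.733 + 0.726 + 0.06939 + 0.032 = 7.7732 m²·K/W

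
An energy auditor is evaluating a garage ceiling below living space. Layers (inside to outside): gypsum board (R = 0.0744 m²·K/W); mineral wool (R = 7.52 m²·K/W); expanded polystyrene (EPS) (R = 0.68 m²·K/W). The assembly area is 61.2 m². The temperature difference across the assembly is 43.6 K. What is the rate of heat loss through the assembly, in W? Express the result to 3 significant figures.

R_total = 0.0744 + 7.52 + 0.68 = 8.274 m²·K/W
Q = A·ΔT/R = 61.2 × 43.6 / 8.274 = 322.5 W

322 W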